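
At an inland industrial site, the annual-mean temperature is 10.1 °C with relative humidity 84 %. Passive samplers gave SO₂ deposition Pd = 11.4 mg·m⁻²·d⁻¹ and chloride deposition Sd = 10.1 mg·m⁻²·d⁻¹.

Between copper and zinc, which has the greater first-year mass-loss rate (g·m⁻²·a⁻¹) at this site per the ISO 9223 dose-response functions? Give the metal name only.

copper

copper: T>10 °C ⇒ hinge -0.080·(10.1−10) = -0.0080
  SO₂ term: 0.0053·11.4^0.26·exp(0.059·84-0.0080) = 1.406
  Cl⁻ term: 0.01025·10.1^0.27·exp(0.036·84+0.049·10.1) = 0.6458
  r_corr = 1.406 + 0.6458 = 2.052 μm/a
  mass loss = 2.052 μm/a × 8.96 g/cm³ = 18.38 g·m⁻²·a⁻¹
zinc: f(T) = -0.071·(T−10) [T>10 °C] = -0.0071
  Pd branch = 0.0129·Pd^0.44·e^(0.046·RH+f) = 1.781 μm/a
  Sd branch = 0.0175·Sd^0.57·e^(0.008·RH+0.085·T) = 0.3021 μm/a
  r_corr = 1.781 + 0.3021 = 2.083 μm/a
  mass loss = 2.083 μm/a × 7.14 g/cm³ = 14.87 g·m⁻²·a⁻¹
Ordering by g·m⁻²·a⁻¹: copper (18.4) > zinc (14.9)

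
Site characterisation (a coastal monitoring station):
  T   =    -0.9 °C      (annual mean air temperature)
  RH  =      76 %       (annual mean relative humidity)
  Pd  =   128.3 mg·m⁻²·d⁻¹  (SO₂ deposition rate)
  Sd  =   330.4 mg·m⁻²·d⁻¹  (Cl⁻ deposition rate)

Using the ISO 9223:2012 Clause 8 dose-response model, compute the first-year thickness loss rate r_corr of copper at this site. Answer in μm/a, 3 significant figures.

copper: T≤10 °C ⇒ hinge +0.126·(-0.9−10) = -1.3734
  sulphur-dioxide contribution → 0.4201 μm/a
  chloride contribution → 0.7243 μm/a
  total first-year rate 1.144 μm/a

r_corr = 1.14 μm/a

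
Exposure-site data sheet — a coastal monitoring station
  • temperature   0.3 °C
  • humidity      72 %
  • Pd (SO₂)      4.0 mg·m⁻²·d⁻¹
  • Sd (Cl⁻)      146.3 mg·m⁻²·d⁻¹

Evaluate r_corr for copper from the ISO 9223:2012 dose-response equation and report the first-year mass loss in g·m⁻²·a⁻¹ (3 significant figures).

copper: T≤10 °C ⇒ hinge +0.126·(0.3−10) = -1.2222
  sulphur-dioxide contribution → 0.1566 μm/a
  chloride contribution → 0.5338 μm/a
  total first-year rate 0.6905 μm/a
Convert to mass loss: 0.6905 μm/a × 8.96 g/cm³ = 6.187 g·m⁻²·a⁻¹

r_corr = 6.19 g·m⁻²·a⁻¹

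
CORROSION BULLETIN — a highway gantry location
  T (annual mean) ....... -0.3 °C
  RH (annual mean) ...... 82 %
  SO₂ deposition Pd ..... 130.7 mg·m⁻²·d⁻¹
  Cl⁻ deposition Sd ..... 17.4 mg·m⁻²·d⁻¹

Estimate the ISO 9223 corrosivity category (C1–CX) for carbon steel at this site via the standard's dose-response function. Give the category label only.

C3

carbon steel: f(T) = +0.150·(T−10) [T≤10 °C] = -1.5450
  Pd branch = 1.77·Pd^0.52·e^(0.02·RH+f) = 24.53 μm/a
  Cl⁻ term: 0.102·17.4^0.62·exp(0.033·82+0.04·-0.3) = 8.866
  sum: 24.53 + 8.866 → r_corr = 33.4 μm/a
ISO 9223 Table 2 (carbon steel): 25 < 33.4 ≤ 50 μm/a ⇒ C3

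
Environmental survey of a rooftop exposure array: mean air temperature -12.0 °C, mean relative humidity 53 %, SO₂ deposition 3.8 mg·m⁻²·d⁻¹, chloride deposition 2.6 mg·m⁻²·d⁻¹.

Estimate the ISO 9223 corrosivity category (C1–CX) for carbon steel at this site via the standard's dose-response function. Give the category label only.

C1

carbon steel: T≤10 °C ⇒ hinge +0.150·(-12.0−10) = -3.3000
  sulphur-dioxide contribution → 0.3773 μm/a
  chloride contribution → 0.6562 μm/a
  total first-year rate 1.033 μm/a
1.03 μm/a falls in (0, 1.3] for carbon steel → category C1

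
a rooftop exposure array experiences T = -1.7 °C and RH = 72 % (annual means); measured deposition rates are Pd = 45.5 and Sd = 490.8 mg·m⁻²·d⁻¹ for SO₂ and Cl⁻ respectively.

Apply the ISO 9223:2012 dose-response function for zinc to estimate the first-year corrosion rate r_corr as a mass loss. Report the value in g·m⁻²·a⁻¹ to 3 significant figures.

r_corr = 15.3 g·m⁻²·a⁻¹

zinc: temperature factor f = +0.038·(-11.7) = -0.4446
  SO₂ term: 0.0129·45.5^0.44·exp(0.046·72-0.4446) = 1.217
  Sd branch = 0.0175·Sd^0.57·e^(0.008·RH+0.085·T) = 0.921 μm/a
  sum: 1.217 + 0.921 → r_corr = 2.138 μm/a
Convert to mass loss: 2.138 μm/a × 7.14 g/cm³ = 15.27 g·m⁻²·a⁻¹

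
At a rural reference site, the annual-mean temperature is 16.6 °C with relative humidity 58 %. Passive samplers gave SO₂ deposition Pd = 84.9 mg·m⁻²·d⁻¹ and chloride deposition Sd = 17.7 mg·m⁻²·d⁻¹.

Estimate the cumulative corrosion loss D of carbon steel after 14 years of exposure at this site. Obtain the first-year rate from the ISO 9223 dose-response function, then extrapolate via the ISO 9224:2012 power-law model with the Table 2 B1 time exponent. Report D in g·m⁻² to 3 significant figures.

D(14) = 1.49e+03 g·m⁻²

carbon steel: T>10 °C ⇒ hinge -0.054·(16.6−10) = -0.3564
  sulphur-dioxide contribution → 39.81 μm/a
  chloride contribution → 7.979 μm/a
  total first-year rate 47.79 μm/a
Long-term exponent b (ISO 9224 Table 2, B1) = 0.523
  D(14) = 47.79 × 14^0.523 = 47.79 × 3.976 = 190 μm
  Mass loss = 190 μm × 7.85 g/cm³ = 1492 g·m⁻²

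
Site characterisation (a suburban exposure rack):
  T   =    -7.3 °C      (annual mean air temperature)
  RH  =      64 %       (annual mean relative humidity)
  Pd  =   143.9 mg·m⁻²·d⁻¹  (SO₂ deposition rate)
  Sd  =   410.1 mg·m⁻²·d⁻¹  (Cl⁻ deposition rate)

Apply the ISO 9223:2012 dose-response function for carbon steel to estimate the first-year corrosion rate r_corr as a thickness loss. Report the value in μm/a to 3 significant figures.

r_corr = 32.5 μm/a

carbon steel: f(T) = +0.150·(T−10) [T≤10 °C] = -2.5950
  Pd branch = 1.77·Pd^0.52·e^(0.02·RH+f) = 6.296 μm/a
  Cl⁻ term: 0.102·410.1^0.62·exp(0.033·64+0.04·-7.3) = 26.24
  r_corr = 6.296 + 26.24 = 32.54 μm/a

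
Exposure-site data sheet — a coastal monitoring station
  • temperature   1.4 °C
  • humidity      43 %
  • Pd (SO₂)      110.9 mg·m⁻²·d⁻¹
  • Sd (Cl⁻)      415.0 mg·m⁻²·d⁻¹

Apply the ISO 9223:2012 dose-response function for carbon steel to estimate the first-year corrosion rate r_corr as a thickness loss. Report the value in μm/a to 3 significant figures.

r_corr = 32.0 μm/a

carbon steel: temperature factor f = +0.150·(-8.6) = -1.2900
  sulphur-dioxide contribution → 13.32 μm/a
  chloride contribution → 18.72 μm/a
  ⇒ r_corr(carbon steel) = 32.05 μm/a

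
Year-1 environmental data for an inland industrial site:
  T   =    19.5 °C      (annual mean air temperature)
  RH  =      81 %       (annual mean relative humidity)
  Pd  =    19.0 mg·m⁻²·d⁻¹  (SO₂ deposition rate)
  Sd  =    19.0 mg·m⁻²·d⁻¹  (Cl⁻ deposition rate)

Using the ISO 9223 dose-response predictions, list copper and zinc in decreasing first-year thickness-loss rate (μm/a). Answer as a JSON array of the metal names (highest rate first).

copper: temperature factor f = -0.080·(9.5) = -0.7600
  sulphur-dioxide contribution → 0.6341 μm/a
  chloride contribution → 1.09 μm/a
  ⇒ r_corr(copper) = 1.724 μm/a
zinc: T>10 °C ⇒ hinge -0.071·(19.5−10) = -0.6745
  sulphur-dioxide contribution → 0.9965 μm/a
  chloride contribution → 0.9401 μm/a
  total first-year rate 1.937 μm/a
Ordering by μm/a: zinc (1.94) > copper (1.72)

["zinc", "copper"]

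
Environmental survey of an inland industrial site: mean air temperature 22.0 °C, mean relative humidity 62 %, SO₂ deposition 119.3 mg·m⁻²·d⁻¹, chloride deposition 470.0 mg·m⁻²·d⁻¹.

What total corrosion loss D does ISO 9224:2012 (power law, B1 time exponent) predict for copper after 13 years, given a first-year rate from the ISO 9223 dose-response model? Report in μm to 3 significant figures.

D(13) = 9.69 μm

copper: T>10 °C ⇒ hinge -0.080·(22.0−10) = -0.9600
  sulphur-dioxide contribution → 0.2729 μm/a
  chloride contribution → 1.478 μm/a
  ⇒ r_corr(copper) = 1.751 μm/a
Long-term exponent b (ISO 9224 Table 2, B1) = 0.667
  D(13) = 1.751 × 13^0.667 = 1.751 × 5.534 = 9.689 μm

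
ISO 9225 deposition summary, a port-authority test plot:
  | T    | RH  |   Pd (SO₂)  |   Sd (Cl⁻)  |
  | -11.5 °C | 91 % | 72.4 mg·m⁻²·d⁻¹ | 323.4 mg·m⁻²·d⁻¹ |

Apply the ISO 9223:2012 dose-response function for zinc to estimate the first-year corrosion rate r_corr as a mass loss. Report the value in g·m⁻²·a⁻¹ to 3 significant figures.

r_corr = 20.2 g·m⁻²·a⁻¹

zinc: temperature factor f = +0.038·(-21.5) = -0.8170
  Pd branch = 0.0129·Pd^0.44·e^(0.046·RH+f) = 2.466 μm/a
  Sd branch = 0.0175·Sd^0.57·e^(0.008·RH+0.085·T) = 0.3675 μm/a
  sum: 2.466 + 0.3675 → r_corr = 2.834 μm/a
Convert to mass loss: 2.834 μm/a × 7.14 g/cm³ = 20.23 g·m⁻²·a⁻¹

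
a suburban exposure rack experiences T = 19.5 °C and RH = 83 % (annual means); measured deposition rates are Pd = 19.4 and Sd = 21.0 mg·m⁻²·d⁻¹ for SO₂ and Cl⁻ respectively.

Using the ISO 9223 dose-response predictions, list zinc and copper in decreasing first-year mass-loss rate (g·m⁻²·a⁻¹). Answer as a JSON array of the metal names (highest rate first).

["copper", "zinc"]

zinc: temperature factor f = -0.071·(9.5) = -0.6745
  sulphur-dioxide contribution → 1.103 μm/a
  chloride contribution → 1.011 μm/a
  total first-year rate 2.114 μm/a
  mass loss = 2.114 μm/a × 7.14 g/cm³ = 15.09 g·m⁻²·a⁻¹
copper: f(T) = -0.080·(T−10) [T>10 °C] = -0.7600
  sulphur-dioxide contribution → 0.7174 μm/a
  chloride contribution → 1.203 μm/a
  total first-year rate 1.921 μm/a
  mass loss = 1.921 μm/a × 8.96 g/cm³ = 17.21 g·m⁻²·a⁻¹
Ordering by g·m⁻²·a⁻¹: copper (17.2) > zinc (15.1)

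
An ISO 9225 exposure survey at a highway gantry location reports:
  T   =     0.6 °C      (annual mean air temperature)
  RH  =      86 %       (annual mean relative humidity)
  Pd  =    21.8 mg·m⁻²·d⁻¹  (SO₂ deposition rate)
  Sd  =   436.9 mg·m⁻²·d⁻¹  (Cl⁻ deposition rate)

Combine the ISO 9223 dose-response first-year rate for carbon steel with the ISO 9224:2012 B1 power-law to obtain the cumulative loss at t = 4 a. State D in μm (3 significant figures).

D(4) = 185 μm

carbon steel: T≤10 °C ⇒ hinge +0.150·(0.6−10) = -1.4100
  Pd branch = 1.77·Pd^0.52·e^(0.02·RH+f) = 11.98 μm/a
  Sd branch = 0.102·Sd^0.62·e^(0.033·RH+0.04·T) = 77.37 μm/a
  r_corr = 11.98 + 77.37 = 89.36 μm/a
ISO 9224: D(t) = r_corr · t^b with b = 0.523 (carbon steel, B1)
  D(4) = 89.36 × 4^0.523 = 89.36 × 2.065 = 184.5 μm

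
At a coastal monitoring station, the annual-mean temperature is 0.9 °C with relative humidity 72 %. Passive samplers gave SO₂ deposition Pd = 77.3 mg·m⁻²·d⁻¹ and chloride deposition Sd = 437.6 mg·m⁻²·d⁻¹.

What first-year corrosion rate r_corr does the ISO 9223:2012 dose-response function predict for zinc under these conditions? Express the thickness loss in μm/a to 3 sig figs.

zinc: T≤10 °C ⇒ hinge +0.038·(0.9−10) = -0.3458
  sulphur-dioxide contribution → 1.697 μm/a
  chloride contribution → 1.076 μm/a
  ⇒ r_corr(zinc) = 2.773 μm/a

r_corr = 2.77 μm/a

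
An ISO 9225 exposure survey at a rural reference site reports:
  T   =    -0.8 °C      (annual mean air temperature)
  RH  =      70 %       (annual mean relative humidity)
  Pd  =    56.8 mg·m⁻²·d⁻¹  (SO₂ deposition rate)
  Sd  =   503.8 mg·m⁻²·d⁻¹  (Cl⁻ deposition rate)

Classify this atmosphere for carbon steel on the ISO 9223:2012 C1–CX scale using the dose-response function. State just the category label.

C4

carbon steel: f(T) = +0.150·(T−10) [T≤10 °C] = -1.6200
  SO₂ term: 1.77·56.8^0.52·exp(0.02·70-1.6200) = 11.61
  Cl⁻ term: 0.102·503.8^0.62·exp(0.033·70+0.04·-0.8) = 47.13
  sum: 11.61 + 47.13 → r_corr = 58.74 μm/a
ISO 9223 Table 2 (carbon steel): 50 < 58.7 ≤ 80 μm/a ⇒ C4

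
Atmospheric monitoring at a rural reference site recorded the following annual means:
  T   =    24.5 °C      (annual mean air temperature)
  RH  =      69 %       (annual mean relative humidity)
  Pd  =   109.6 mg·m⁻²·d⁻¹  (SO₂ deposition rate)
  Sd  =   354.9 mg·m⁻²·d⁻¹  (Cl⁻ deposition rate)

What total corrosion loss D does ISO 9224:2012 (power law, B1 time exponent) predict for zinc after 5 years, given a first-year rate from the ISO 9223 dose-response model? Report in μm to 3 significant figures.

zinc: temperature factor f = -0.071·(14.5) = -1.0295
  sulphur-dioxide contribution → 0.8699 μm/a
  chloride contribution → 6.93 μm/a
  total first-year rate 7.8 μm/a
Power-law: D(5) = r_corr · 5^0.813
  D(5) = 7.8 × 5^0.813 = 7.8 × 3.701 = 28.86 μm

D(5) = 28.9 μm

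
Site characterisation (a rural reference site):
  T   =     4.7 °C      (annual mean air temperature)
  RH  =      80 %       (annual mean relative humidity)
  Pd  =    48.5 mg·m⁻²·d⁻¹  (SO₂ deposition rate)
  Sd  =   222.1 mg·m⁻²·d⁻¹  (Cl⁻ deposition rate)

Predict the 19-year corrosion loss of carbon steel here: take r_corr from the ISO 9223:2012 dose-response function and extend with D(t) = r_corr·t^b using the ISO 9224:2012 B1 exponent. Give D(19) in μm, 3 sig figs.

carbon steel: temperature factor f = +0.150·(-5.3) = -0.7950
  sulphur-dioxide contribution → 29.8 μm/a
  chloride contribution → 49.16 μm/a
  ⇒ r_corr(carbon steel) = 78.96 μm/a
ISO 9224: D(t) = r_corr · t^b with b = 0.523 (carbon steel, B1)
  D(19) = 78.96 × 19^0.523 = 78.96 × 4.664 = 368.3 μm

D(19) = 368 μm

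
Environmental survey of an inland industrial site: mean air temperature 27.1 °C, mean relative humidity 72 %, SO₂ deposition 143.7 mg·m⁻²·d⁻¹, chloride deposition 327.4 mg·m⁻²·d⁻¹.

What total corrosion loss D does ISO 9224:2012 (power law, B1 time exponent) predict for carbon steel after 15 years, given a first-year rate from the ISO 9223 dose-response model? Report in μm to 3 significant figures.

carbon steel: T>10 °C ⇒ hinge -0.054·(27.1−10) = -0.9234
  sulphur-dioxide contribution → 39.28 μm/a
  chloride contribution → 117.7 μm/a
  total first-year rate 156.9 μm/a
Power-law: D(15) = r_corr · 15^0.523
  D(15) = 156.9 × 15^0.523 = 156.9 × 4.122 = 646.9 μm

D(15) = 647 μm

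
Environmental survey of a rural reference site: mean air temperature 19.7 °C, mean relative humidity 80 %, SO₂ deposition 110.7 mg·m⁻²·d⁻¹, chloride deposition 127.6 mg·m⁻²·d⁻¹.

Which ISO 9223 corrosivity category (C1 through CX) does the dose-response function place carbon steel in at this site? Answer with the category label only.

carbon steel: temperature factor f = -0.054·(9.7) = -0.5238
  Pd branch = 1.77·Pd^0.52·e^(0.02·RH+f) = 60.02 μm/a
  Cl⁻ term: 0.102·127.6^0.62·exp(0.033·80+0.04·19.7) = 63.53
  r_corr = 60.02 + 63.53 = 123.6 μm/a
ISO 9223 Table 2 (carbon steel): 80 < 124 ≤ 200 μm/a ⇒ C5

C5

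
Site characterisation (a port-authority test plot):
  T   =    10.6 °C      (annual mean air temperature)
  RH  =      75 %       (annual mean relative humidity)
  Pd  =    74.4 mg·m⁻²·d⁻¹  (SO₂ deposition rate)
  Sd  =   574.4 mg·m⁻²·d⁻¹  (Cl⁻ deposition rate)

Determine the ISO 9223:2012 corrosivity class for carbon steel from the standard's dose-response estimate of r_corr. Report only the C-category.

carbon steel: temperature factor f = -0.054·(0.6) = -0.0324
  Pd branch = 1.77·Pd^0.52·e^(0.02·RH+f) = 72.2 μm/a
  Sd branch = 0.102·Sd^0.62·e^(0.033·RH+0.04·T) = 95.13 μm/a
  r_corr = 72.2 + 95.13 = 167.3 μm/a
ISO 9223 Table 2 (carbon steel): 80 < 167 ≤ 200 μm/a ⇒ C5

C5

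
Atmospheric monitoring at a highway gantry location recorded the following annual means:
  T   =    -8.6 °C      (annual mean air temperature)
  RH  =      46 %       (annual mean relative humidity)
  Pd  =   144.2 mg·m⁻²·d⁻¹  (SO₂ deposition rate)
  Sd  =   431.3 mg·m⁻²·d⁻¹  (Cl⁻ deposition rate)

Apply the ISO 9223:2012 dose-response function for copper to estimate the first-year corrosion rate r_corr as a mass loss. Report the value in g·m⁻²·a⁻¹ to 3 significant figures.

copper: f(T) = +0.126·(T−10) [T≤10 °C] = -2.3436
  SO₂ term: 0.0053·144.2^0.26·exp(0.059·46-2.3436) = 0.02796
  Sd branch = 0.01025·Sd^0.27·e^(0.036·RH+0.049·T) = 0.1813 μm/a
  r_corr = 0.02796 + 0.1813 = 0.2092 μm/a
Convert to mass loss: 0.2092 μm/a × 8.96 g/cm³ = 1.875 g·m⁻²·a⁻¹

r_corr = 1.87 g·m⁻²·a⁻¹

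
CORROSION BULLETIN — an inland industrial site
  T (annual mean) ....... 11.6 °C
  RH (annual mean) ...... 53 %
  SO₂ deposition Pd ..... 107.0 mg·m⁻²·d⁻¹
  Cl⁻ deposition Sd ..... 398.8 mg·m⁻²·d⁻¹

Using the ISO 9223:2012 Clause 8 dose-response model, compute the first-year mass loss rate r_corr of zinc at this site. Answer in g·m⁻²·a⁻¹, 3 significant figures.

r_corr = 22.9 g·m⁻²·a⁻¹

zinc: temperature factor f = -0.071·(1.6) = -0.1136
  SO₂ term: 0.0129·107.0^0.44·exp(0.046·53-0.1136) = 1.03
  Cl⁻ term: 0.0175·398.8^0.57·exp(0.008·53+0.085·11.6) = 2.177
  sum: 1.03 + 2.177 → r_corr = 3.207 μm/a
Convert to mass loss: 3.207 μm/a × 7.14 g/cm³ = 22.9 g·m⁻²·a⁻¹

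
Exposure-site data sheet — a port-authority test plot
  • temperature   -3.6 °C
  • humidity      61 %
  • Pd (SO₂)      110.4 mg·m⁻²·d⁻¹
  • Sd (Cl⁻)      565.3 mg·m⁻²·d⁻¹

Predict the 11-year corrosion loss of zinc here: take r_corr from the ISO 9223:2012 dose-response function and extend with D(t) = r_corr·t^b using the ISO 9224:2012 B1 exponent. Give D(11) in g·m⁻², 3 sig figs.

zinc: temperature factor f = +0.038·(-13.6) = -0.5168
  sulphur-dioxide contribution → 1.009 μm/a
  chloride contribution → 0.7778 μm/a
  ⇒ r_corr(zinc) = 1.786 μm/a
ISO 9224: D(t) = r_corr · t^b with b = 0.813 (zinc, B1)
  D(11) = 1.786 × 11^0.813 = 1.786 × 7.025 = 12.55 μm
  Mass loss = 12.55 μm × 7.14 g/cm³ = 89.6 g·m⁻²

D(11) = 89.6 g·m⁻²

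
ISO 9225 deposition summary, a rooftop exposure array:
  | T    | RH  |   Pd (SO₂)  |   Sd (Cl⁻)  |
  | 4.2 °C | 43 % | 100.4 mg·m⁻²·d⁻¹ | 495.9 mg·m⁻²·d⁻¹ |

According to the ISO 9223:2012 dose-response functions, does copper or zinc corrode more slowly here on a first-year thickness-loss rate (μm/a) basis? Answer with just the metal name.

copper: T≤10 °C ⇒ hinge +0.126·(4.2−10) = -0.7308
  SO₂ term: 0.0053·100.4^0.26·exp(0.059·43-0.7308) = 0.1069
  Sd branch = 0.01025·Sd^0.27·e^(0.036·RH+0.049·T) = 0.3163 μm/a
  r_corr = 0.1069 + 0.3163 = 0.4233 μm/a
zinc: T≤10 °C ⇒ hinge +0.038·(4.2−10) = -0.2204
  SO₂ term: 0.0129·100.4^0.44·exp(0.046·43-0.2204) = 0.5684
  Cl⁻ term: 0.0175·495.9^0.57·exp(0.008·43+0.085·4.2) = 1.213
  sum: 0.5684 + 1.213 → r_corr = 1.781 μm/a
Ordering by μm/a: zinc (1.78) > copper (0.423)

copper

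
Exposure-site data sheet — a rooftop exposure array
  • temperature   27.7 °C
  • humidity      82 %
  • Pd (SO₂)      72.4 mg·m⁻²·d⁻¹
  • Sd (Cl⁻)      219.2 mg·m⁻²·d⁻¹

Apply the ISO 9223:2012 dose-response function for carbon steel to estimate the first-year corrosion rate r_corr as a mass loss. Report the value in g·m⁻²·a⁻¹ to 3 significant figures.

r_corr = 1.28e+03 g·m⁻²·a⁻¹

carbon steel: T>10 °C ⇒ hinge -0.054·(27.7−10) = -0.9558
  Pd branch = 1.77·Pd^0.52·e^(0.02·RH+f) = 32.52 μm/a
  Cl⁻ term: 0.102·219.2^0.62·exp(0.033·82+0.04·27.7) = 130.7
  r_corr = 32.52 + 130.7 = 163.2 μm/a
Convert to mass loss: 163.2 μm/a × 7.85 g/cm³ = 1281 g·m⁻²·a⁻¹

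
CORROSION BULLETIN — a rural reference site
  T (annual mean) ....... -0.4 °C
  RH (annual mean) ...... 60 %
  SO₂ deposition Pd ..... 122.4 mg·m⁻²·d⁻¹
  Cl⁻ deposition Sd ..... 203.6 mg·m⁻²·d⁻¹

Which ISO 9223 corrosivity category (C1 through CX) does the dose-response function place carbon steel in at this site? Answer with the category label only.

C3

carbon steel: f(T) = +0.150·(T−10) [T≤10 °C] = -1.5600
  sulphur-dioxide contribution → 15.04 μm/a
  chloride contribution → 19.63 μm/a
  ⇒ r_corr(carbon steel) = 34.67 μm/a
Category bounds: 25…50 μm/a bracket r_corr ⇒ C3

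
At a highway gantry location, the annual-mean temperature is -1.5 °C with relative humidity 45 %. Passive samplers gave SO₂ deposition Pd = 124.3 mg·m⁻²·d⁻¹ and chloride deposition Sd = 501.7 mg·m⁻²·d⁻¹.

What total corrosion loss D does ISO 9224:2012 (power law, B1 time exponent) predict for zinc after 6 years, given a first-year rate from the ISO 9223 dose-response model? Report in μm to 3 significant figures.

zinc: T≤10 °C ⇒ hinge +0.038·(-1.5−10) = -0.4370
  SO₂ term: 0.0129·124.3^0.44·exp(0.046·45-0.4370) = 0.5513
  Sd branch = 0.0175·Sd^0.57·e^(0.008·RH+0.085·T) = 0.7643 μm/a
  sum: 0.5513 + 0.7643 → r_corr = 1.316 μm/a
Long-term exponent b (ISO 9224 Table 2, B1) = 0.813
  D(6) = 1.316 × 6^0.813 = 1.316 × 4.292 = 5.646 μm

D(6) = 5.65 μm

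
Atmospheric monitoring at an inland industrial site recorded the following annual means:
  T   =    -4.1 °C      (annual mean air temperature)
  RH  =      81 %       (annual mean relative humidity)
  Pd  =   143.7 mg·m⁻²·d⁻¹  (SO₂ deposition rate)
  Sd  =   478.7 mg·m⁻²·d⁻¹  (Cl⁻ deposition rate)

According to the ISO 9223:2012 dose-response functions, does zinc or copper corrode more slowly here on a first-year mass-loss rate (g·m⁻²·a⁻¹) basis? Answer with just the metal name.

zinc: T≤10 °C ⇒ hinge +0.038·(-4.1−10) = -0.5358
  SO₂ term: 0.0129·143.7^0.44·exp(0.046·81-0.5358) = 2.788
  Cl⁻ term: 0.0175·478.7^0.57·exp(0.008·81+0.085·-4.1) = 0.7957
  r_corr = 2.788 + 0.7957 = 3.584 μm/a
  mass loss = 3.584 μm/a × 7.14 g/cm³ = 25.59 g·m⁻²·a⁻¹
copper: T≤10 °C ⇒ hinge +0.126·(-4.1−10) = -1.7766
  SO₂ term: 0.0053·143.7^0.26·exp(0.059·81-1.7766) = 0.3883
  Sd branch = 0.01025·Sd^0.27·e^(0.036·RH+0.049·T) = 0.8194 μm/a
  sum: 0.3883 + 0.8194 → r_corr = 1.208 μm/a
  mass loss = 1.208 μm/a × 8.96 g/cm³ = 10.82 g·m⁻²·a⁻¹
Ordering by g·m⁻²·a⁻¹: zinc (25.6) > copper (10.8)

copper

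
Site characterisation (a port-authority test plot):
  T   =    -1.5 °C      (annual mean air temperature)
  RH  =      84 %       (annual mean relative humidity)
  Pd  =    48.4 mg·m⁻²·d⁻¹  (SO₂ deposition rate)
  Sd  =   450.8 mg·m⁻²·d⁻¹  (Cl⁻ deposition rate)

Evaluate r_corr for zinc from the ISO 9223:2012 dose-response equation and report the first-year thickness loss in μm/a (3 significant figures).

r_corr = 3.17 μm/a

zinc: temperature factor f = +0.038·(-11.5) = -0.4370
  SO₂ term: 0.0129·48.4^0.44·exp(0.046·84-0.4370) = 2.189
  Sd branch = 0.0175·Sd^0.57·e^(0.008·RH+0.085·T) = 0.9824 μm/a
  sum: 2.189 + 0.9824 → r_corr = 3.171 μm/a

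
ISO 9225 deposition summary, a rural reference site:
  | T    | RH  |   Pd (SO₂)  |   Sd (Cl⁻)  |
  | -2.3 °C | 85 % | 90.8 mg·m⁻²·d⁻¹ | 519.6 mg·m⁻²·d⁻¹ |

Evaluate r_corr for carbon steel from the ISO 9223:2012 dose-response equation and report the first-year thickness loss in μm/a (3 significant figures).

r_corr = 90.2 μm/a

carbon steel: temperature factor f = +0.150·(-12.3) = -1.8450
  Pd branch = 1.77·Pd^0.52·e^(0.02·RH+f) = 15.97 μm/a
  Sd branch = 0.102·Sd^0.62·e^(0.033·RH+0.04·T) = 74.23 μm/a
  sum: 15.97 + 74.23 → r_corr = 90.19 μm/a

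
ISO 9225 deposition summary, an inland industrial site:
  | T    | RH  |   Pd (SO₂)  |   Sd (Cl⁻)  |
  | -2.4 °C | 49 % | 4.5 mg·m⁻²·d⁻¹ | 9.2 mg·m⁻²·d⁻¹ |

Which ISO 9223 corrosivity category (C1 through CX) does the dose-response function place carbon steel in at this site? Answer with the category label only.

carbon steel: temperature factor f = +0.150·(-12.4) = -1.8600
  Pd branch = 1.77·Pd^0.52·e^(0.02·RH+f) = 1.605 μm/a
  Cl⁻ term: 0.102·9.2^0.62·exp(0.033·49+0.04·-2.4) = 1.848
  sum: 1.605 + 1.848 → r_corr = 3.453 μm/a
3.45 μm/a falls in (1.3, 25] for carbon steel → category C2

C2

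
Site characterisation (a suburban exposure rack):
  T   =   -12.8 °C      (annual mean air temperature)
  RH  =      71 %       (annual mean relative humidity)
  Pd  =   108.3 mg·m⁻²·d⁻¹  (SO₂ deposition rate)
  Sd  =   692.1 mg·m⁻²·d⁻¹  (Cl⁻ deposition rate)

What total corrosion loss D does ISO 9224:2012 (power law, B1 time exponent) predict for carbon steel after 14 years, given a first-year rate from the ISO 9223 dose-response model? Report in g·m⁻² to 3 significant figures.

D(14) = 1.23e+03 g·m⁻²

carbon steel: T≤10 °C ⇒ hinge +0.150·(-12.8−10) = -3.4200
  sulphur-dioxide contribution → 2.738 μm/a
  chloride contribution → 36.7 μm/a
  ⇒ r_corr(carbon steel) = 39.44 μm/a
Power-law: D(14) = r_corr · 14^0.523
  D(14) = 39.44 × 14^0.523 = 39.44 × 3.976 = 156.8 μm
  Mass loss = 156.8 μm × 7.85 g/cm³ = 1231 g·m⁻²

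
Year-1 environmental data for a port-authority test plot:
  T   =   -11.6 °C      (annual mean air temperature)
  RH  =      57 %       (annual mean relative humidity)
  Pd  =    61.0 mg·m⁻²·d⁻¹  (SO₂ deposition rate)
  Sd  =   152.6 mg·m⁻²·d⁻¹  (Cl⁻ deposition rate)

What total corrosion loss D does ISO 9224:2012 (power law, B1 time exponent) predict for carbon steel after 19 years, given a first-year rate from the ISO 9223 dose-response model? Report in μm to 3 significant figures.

D(19) = 52.9 μm

carbon steel: T≤10 °C ⇒ hinge +0.150·(-11.6−10) = -3.2400
  SO₂ term: 1.77·61.0^0.52·exp(0.02·57-3.2400) = 1.838
  Sd branch = 0.102·Sd^0.62·e^(0.033·RH+0.04·T) = 9.502 μm/a
  r_corr = 1.838 + 9.502 = 11.34 μm/a
Long-term exponent b (ISO 9224 Table 2, B1) = 0.523
  D(19) = 11.34 × 19^0.523 = 11.34 × 4.664 = 52.89 μm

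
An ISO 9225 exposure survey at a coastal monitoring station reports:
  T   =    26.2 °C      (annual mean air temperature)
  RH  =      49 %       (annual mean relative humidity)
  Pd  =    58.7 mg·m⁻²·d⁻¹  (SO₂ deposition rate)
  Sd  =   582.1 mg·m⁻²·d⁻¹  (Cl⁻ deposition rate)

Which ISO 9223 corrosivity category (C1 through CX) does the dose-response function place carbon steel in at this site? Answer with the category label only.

carbon steel: f(T) = -0.054·(T−10) [T>10 °C] = -0.8748
  SO₂ term: 1.77·58.7^0.52·exp(0.02·49-0.8748) = 16.34
  Sd branch = 0.102·Sd^0.62·e^(0.033·RH+0.04·T) = 75.91 μm/a
  r_corr = 16.34 + 75.91 = 92.25 μm/a
Category bounds: 80…200 μm/a bracket r_corr ⇒ C5

C5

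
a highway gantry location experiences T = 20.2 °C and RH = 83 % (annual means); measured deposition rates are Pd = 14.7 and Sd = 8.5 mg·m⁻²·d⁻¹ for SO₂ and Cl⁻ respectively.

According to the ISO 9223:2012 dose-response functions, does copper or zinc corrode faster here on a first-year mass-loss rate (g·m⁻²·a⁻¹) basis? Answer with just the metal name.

copper

copper: T>10 °C ⇒ hinge -0.080·(20.2−10) = -0.8160
  Pd branch = 0.0053·Pd^0.26·e^(0.059·RH+f) = 0.6312 μm/a
  Sd branch = 0.01025·Sd^0.27·e^(0.036·RH+0.049·T) = 0.9754 μm/a
  sum: 0.6312 + 0.9754 → r_corr = 1.607 μm/a
  mass loss = 1.607 μm/a × 8.96 g/cm³ = 14.4 g·m⁻²·a⁻¹
zinc: T>10 °C ⇒ hinge -0.071·(20.2−10) = -0.7242
  SO₂ term: 0.0129·14.7^0.44·exp(0.046·83-0.7242) = 0.9286
  Sd branch = 0.0175·Sd^0.57·e^(0.008·RH+0.085·T) = 0.641 μm/a
  r_corr = 0.9286 + 0.641 = 1.57 μm/a
  mass loss = 1.57 μm/a × 7.14 g/cm³ = 11.21 g·m⁻²·a⁻¹
Ordering by g·m⁻²·a⁻¹: copper (14.4) > zinc (11.2)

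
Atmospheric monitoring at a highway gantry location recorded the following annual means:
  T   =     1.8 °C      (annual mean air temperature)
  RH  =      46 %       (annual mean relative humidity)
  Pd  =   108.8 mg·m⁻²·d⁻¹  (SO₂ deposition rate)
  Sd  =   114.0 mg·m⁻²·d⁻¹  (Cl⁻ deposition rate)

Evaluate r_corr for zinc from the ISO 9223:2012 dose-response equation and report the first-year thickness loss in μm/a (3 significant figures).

zinc: T≤10 °C ⇒ hinge +0.038·(1.8−10) = -0.3116
  SO₂ term: 0.0129·108.8^0.44·exp(0.046·46-0.3116) = 0.6171
  Cl⁻ term: 0.0175·114.0^0.57·exp(0.008·46+0.085·1.8) = 0.4383
  r_corr = 0.6171 + 0.4383 = 1.055 μm/a

r_corr = 1.06 μm/a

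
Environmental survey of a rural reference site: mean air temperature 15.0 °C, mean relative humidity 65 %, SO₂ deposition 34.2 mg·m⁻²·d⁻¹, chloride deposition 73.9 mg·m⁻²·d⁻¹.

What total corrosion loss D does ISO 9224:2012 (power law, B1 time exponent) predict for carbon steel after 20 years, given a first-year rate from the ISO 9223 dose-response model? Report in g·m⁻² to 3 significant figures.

D(20) = 2.03e+03 g·m⁻²

carbon steel: T>10 °C ⇒ hinge -0.054·(15.0−10) = -0.2700
  sulphur-dioxide contribution → 31.12 μm/a
  chloride contribution → 22.87 μm/a
  total first-year rate 53.99 μm/a
ISO 9224: D(t) = r_corr · t^b with b = 0.523 (carbon steel, B1)
  D(20) = 53.99 × 20^0.523 = 53.99 × 4.791 = 258.7 μm
  Mass loss = 258.7 μm × 7.85 g/cm³ = 2031 g·m⁻²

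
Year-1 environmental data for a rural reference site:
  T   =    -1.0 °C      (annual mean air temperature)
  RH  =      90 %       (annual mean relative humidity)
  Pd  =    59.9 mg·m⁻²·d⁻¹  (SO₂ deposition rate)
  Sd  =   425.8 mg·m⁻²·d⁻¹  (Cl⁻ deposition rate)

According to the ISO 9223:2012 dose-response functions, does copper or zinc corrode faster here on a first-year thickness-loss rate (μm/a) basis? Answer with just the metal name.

zinc

copper: f(T) = +0.126·(T−10) [T≤10 °C] = -1.3860
  SO₂ term: 0.0053·59.9^0.26·exp(0.059·90-1.3860) = 0.7773
  Cl⁻ term: 0.01025·425.8^0.27·exp(0.036·90+0.049·-1.0) = 1.278
  sum: 0.7773 + 1.278 → r_corr = 2.055 μm/a
zinc: T≤10 °C ⇒ hinge +0.038·(-1.0−10) = -0.4180
  Pd branch = 0.0129·Pd^0.44·e^(0.046·RH+f) = 3.229 μm/a
  Sd branch = 0.0175·Sd^0.57·e^(0.008·RH+0.085·T) = 1.041 μm/a
  sum: 3.229 + 1.041 → r_corr = 4.27 μm/a
Ordering by μm/a: zinc (4.27) > copper (2.06)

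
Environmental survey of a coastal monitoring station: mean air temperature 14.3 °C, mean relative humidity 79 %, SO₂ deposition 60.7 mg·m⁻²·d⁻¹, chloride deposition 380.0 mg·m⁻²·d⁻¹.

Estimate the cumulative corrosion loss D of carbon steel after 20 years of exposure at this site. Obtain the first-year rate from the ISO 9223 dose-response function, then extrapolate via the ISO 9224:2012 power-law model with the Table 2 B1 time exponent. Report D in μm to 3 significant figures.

carbon steel: f(T) = -0.054·(T−10) [T>10 °C] = -0.2322
  Pd branch = 1.77·Pd^0.52·e^(0.02·RH+f) = 57.62 μm/a
  Cl⁻ term: 0.102·380.0^0.62·exp(0.033·79+0.04·14.3) = 97.43
  sum: 57.62 + 97.43 → r_corr = 155 μm/a
Long-term exponent b (ISO 9224 Table 2, B1) = 0.523
  D(20) = 155 × 20^0.523 = 155 × 4.791 = 742.9 μm

D(20) = 743 μm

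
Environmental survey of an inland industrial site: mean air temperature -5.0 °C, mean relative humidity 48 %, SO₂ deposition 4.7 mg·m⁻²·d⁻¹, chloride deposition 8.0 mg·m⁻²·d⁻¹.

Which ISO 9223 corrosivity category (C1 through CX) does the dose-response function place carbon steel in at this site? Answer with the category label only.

C2

carbon steel: T≤10 °C ⇒ hinge +0.150·(-5.0−10) = -2.2500
  Pd branch = 1.77·Pd^0.52·e^(0.02·RH+f) = 1.089 μm/a
  Sd branch = 0.102·Sd^0.62·e^(0.033·RH+0.04·T) = 1.478 μm/a
  sum: 1.089 + 1.478 → r_corr = 2.567 μm/a
Category bounds: 1.3…25 μm/a bracket r_corr ⇒ C2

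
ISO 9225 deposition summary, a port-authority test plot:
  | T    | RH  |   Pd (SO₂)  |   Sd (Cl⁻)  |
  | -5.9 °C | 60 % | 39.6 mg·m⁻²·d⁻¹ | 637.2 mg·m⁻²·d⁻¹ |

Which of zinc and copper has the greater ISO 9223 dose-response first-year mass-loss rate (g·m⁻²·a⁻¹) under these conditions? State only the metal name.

zinc

zinc: T≤10 °C ⇒ hinge +0.038·(-5.9−10) = -0.6042
  sulphur-dioxide contribution → 0.5621 μm/a
  chloride contribution → 0.6794 μm/a
  ⇒ r_corr(zinc) = 1.242 μm/a
  mass loss = 1.242 μm/a × 7.14 g/cm³ = 8.865 g·m⁻²·a⁻¹
copper: f(T) = +0.126·(T−10) [T≤10 °C] = -2.0034
  sulphur-dioxide contribution → 0.06412 μm/a
  chloride contribution → 0.3805 μm/a
  ⇒ r_corr(copper) = 0.4447 μm/a
  mass loss = 0.4447 μm/a × 8.96 g/cm³ = 3.984 g·m⁻²·a⁻¹
Ordering by g·m⁻²·a⁻¹: zinc (8.86) > copper (3.98)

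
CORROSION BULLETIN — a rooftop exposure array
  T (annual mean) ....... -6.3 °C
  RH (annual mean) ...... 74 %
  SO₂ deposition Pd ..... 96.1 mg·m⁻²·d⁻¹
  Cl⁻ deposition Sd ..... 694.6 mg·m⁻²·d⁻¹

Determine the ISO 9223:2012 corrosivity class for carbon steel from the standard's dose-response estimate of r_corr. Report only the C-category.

carbon steel: T≤10 °C ⇒ hinge +0.150·(-6.3−10) = -2.4450
  Pd branch = 1.77·Pd^0.52·e^(0.02·RH+f) = 7.243 μm/a
  Cl⁻ term: 0.102·694.6^0.62·exp(0.033·74+0.04·-6.3) = 52.67
  sum: 7.243 + 52.67 → r_corr = 59.91 μm/a
59.9 μm/a falls in (50, 80] for carbon steel → category C4

C4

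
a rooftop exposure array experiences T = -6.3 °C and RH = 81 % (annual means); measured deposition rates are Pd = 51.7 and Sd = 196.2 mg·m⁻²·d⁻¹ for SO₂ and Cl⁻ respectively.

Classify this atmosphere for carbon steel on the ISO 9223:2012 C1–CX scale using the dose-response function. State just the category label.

carbon steel: f(T) = +0.150·(T−10) [T≤10 °C] = -2.4450
  SO₂ term: 1.77·51.7^0.52·exp(0.02·81-2.4450) = 6.035
  Sd branch = 0.102·Sd^0.62·e^(0.033·RH+0.04·T) = 30.3 μm/a
  r_corr = 6.035 + 30.3 = 36.34 μm/a
36.3 μm/a falls in (25, 50] for carbon steel → category C3

C3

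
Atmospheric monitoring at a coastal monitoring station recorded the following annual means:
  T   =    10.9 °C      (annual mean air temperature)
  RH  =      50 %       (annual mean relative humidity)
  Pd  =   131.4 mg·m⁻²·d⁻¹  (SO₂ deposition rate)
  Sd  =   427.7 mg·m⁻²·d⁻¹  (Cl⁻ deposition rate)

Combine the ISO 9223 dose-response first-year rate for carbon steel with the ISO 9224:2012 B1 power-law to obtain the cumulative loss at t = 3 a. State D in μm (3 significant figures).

carbon steel: T>10 °C ⇒ hinge -0.054·(10.9−10) = -0.0486
  sulphur-dioxide contribution → 57.92 μm/a
  chloride contribution → 35.14 μm/a
  total first-year rate 93.06 μm/a
Long-term exponent b (ISO 9224 Table 2, B1) = 0.523
  D(3) = 93.06 × 3^0.523 = 93.06 × 1.776 = 165.3 μm

D(3) = 165 μm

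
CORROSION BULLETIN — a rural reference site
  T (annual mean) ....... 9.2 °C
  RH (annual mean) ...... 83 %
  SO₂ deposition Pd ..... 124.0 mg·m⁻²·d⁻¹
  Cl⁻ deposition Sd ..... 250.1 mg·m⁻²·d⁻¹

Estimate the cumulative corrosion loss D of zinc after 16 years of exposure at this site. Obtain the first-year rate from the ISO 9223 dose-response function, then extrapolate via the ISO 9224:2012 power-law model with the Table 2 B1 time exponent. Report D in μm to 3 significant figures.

zinc: T≤10 °C ⇒ hinge +0.038·(9.2−10) = -0.0304
  sulphur-dioxide contribution → 4.749 μm/a
  chloride contribution → 1.73 μm/a
  ⇒ r_corr(zinc) = 6.479 μm/a
Power-law: D(16) = r_corr · 16^0.813
  D(16) = 6.479 × 16^0.813 = 6.479 × 9.527 = 61.72 μm

D(16) = 61.7 μm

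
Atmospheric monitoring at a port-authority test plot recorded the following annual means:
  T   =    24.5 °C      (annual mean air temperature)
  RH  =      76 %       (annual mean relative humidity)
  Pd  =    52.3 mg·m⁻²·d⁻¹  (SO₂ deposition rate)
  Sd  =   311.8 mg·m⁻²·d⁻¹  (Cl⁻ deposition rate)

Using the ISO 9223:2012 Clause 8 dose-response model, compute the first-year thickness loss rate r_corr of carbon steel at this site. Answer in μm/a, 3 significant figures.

r_corr = 146 μm/a

carbon steel: f(T) = -0.054·(T−10) [T>10 °C] = -0.7830
  Pd branch = 1.77·Pd^0.52·e^(0.02·RH+f) = 28.95 μm/a
  Sd branch = 0.102·Sd^0.62·e^(0.033·RH+0.04·T) = 117.4 μm/a
  r_corr = 28.95 + 117.4 = 146.3 μm/a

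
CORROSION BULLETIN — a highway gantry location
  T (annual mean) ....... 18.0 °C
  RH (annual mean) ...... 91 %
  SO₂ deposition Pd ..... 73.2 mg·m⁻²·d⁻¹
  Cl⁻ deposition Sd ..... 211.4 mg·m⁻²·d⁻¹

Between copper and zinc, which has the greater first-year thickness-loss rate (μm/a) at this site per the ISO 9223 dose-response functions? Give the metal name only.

copper: T>10 °C ⇒ hinge -0.080·(18.0−10) = -0.6400
  Pd branch = 0.0053·Pd^0.26·e^(0.059·RH+f) = 1.832 μm/a
  Cl⁻ term: 0.01025·211.4^0.27·exp(0.036·91+0.049·18.0) = 2.782
  r_corr = 1.832 + 2.782 = 4.613 μm/a
zinc: T>10 °C ⇒ hinge -0.071·(18.0−10) = -0.5680
  SO₂ term: 0.0129·73.2^0.44·exp(0.046·91-0.5680) = 3.179
  Cl⁻ term: 0.0175·211.4^0.57·exp(0.008·91+0.085·18.0) = 3.54
  r_corr = 3.179 + 3.54 = 6.719 μm/a
Ordering by μm/a: zinc (6.72) > copper (4.61)

zinc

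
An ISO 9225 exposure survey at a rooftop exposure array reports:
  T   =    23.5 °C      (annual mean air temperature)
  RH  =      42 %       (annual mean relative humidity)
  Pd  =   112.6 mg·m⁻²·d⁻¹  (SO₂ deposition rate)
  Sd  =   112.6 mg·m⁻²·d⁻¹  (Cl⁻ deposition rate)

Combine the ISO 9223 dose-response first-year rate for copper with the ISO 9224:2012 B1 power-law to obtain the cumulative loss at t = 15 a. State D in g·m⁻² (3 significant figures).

copper: f(T) = -0.080·(T−10) [T>10 °C] = -1.0800
  sulphur-dioxide contribution → 0.07325 μm/a
  chloride contribution → 0.5265 μm/a
  total first-year rate 0.5997 μm/a
ISO 9224: D(t) = r_corr · t^b with b = 0.667 (copper, B1)
  D(15) = 0.5997 × 15^0.667 = 0.5997 × 6.088 = 3.651 μm
  Mass loss = 3.651 μm × 8.96 g/cm³ = 32.71 g·m⁻²

D(15) = 32.7 g·m⁻²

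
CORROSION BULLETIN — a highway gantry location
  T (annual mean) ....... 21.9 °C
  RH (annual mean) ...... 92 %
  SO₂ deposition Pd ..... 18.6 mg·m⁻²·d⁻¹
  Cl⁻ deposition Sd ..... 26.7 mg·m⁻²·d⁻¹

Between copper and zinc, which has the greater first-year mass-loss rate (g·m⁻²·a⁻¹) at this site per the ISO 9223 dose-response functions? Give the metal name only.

copper

copper: f(T) = -0.080·(T−10) [T>10 °C] = -0.9520
  SO₂ term: 0.0053·18.6^0.26·exp(0.059·92-0.9520) = 0.996
  Sd branch = 0.01025·Sd^0.27·e^(0.036·RH+0.049·T) = 1.997 μm/a
  sum: 0.996 + 1.997 → r_corr = 2.993 μm/a
  mass loss = 2.993 μm/a × 8.96 g/cm³ = 26.81 g·m⁻²·a⁻¹
zinc: temperature factor f = -0.071·(11.9) = -0.8449
  SO₂ term: 0.0129·18.6^0.44·exp(0.046·92-0.8449) = 1.381
  Sd branch = 0.0175·Sd^0.57·e^(0.008·RH+0.085·T) = 1.528 μm/a
  sum: 1.381 + 1.528 → r_corr = 2.909 μm/a
  mass loss = 2.909 μm/a × 7.14 g/cm³ = 20.77 g·m⁻²·a⁻¹
Ordering by g·m⁻²·a⁻¹: copper (26.8) > zinc (20.8)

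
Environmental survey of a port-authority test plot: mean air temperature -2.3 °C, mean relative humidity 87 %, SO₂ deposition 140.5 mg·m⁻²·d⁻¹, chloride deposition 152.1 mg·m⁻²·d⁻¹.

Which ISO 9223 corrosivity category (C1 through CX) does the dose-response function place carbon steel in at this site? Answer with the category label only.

carbon steel: T≤10 °C ⇒ hinge +0.150·(-2.3−10) = -1.8450
  Pd branch = 1.77·Pd^0.52·e^(0.02·RH+f) = 20.85 μm/a
  Sd branch = 0.102·Sd^0.62·e^(0.033·RH+0.04·T) = 37.02 μm/a
  r_corr = 20.85 + 37.02 = 57.87 μm/a
ISO 9223 Table 2 (carbon steel): 50 < 57.9 ≤ 80 μm/a ⇒ C4

C4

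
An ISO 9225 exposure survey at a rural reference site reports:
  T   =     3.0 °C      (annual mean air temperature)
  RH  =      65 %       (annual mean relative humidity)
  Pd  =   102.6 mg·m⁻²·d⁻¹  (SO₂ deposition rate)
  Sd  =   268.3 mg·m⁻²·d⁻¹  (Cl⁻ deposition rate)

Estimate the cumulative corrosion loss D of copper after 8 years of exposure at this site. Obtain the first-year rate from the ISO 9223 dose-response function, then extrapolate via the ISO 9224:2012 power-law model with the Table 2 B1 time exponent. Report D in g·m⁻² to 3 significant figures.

D(8) = 32.2 g·m⁻²

copper: temperature factor f = +0.126·(-7.0) = -0.8820
  sulphur-dioxide contribution → 0.3386 μm/a
  chloride contribution → 0.5579 μm/a
  ⇒ r_corr(copper) = 0.8964 μm/a
Long-term exponent b (ISO 9224 Table 2, B1) = 0.667
  D(8) = 0.8964 × 8^0.667 = 0.8964 × 4.003 = 3.588 μm
  Mass loss = 3.588 μm × 8.96 g/cm³ = 32.15 g·m⁻²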